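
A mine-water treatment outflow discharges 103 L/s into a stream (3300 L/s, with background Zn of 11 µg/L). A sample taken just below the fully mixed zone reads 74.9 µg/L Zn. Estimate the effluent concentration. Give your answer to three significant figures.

Mass balance: 3300·11.00 + 103.0·Cₑ = 3403·74.90
→ Cₑ = (3403·74.90 − 3300·11.00) / 103.0 = 2122 µg/L.

2120 µg/L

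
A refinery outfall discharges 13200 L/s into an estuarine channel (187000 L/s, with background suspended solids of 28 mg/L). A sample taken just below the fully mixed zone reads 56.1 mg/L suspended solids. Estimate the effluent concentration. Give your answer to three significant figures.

454 mg/L

Mass balance: 187000·28.00 + 13200·Cₑ = 200200·56.10
→ Cₑ = (200200·56.10 − 187000·28.00) / 13200 = 454.2 mg/L.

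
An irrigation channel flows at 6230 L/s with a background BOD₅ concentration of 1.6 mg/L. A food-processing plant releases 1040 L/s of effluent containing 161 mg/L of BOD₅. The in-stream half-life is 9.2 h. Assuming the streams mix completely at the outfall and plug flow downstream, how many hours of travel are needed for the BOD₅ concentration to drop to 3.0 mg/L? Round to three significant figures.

27.8 h

Conservation of mass: C = (6230·1.600 + 1040·161.0) / 7270 = 177400/7270 = 24.40 mg/L.
Half-life 9.2 h → k = ln 2 / 9.2 = 0.07534 h⁻¹ = 1.808 d⁻¹.
24.40·exp(−k·t) = 3.0 → t = ln(24.40/3.0)/k = 100200 s = 27.82 h.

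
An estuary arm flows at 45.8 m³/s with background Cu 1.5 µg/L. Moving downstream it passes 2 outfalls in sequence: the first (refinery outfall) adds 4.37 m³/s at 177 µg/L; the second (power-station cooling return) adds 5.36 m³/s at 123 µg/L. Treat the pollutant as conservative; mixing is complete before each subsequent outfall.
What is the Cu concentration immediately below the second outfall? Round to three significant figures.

27.0 µg/L

After outfall 1: Q = 45.80 + 4.370 = 50.17 m³/s; C = (45.80·1.500 + 4.370·177.0)/50.17 = 16.79 µg/L.
After outfall 2: Q = 50.17 + 5.360 = 55.53 m³/s; C = (50.17·16.79 + 5.360·123.0)/55.53 = 27.04 µg/L.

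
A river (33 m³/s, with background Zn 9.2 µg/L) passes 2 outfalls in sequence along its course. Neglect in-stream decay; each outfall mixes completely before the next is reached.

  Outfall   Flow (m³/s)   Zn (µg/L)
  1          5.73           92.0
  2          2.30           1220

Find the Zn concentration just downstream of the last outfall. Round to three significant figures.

Below outfall 1: Q → 38.73 m³/s, C = (33.00·9.200 + 5.730·92.00)/38.73 = 21.45 µg/L.
Below outfall 2: Q → 41.03 m³/s, C = (38.73·21.45 + 2.300·1220)/41.03 = 88.64 µg/L.

88.6 µg/L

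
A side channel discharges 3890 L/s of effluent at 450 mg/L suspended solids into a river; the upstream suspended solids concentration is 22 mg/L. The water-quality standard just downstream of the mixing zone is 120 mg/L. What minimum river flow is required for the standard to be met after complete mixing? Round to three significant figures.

Set C_mix = 120: (Q·22.00 + 3890·450.0) / (Q + 3890) = 120
→ Q = 3890·(450.0 − 120)/(120 − 22.00) = 13100 L/s.

13100 L/s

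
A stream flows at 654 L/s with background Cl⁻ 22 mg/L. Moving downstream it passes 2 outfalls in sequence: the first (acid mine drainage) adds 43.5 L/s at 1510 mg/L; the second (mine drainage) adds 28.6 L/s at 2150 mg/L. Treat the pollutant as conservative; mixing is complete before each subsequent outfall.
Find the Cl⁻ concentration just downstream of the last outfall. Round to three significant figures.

195 mg/L

Outfall 1: combined Q = 697.5 L/s; C = (654.0·22.00 + 43.50·1510)/697.5 = 114.8 mg/L.
Outfall 2: combined Q = 726.1 L/s; C = (697.5·114.8 + 28.60·2150)/726.1 = 195.0 mg/L.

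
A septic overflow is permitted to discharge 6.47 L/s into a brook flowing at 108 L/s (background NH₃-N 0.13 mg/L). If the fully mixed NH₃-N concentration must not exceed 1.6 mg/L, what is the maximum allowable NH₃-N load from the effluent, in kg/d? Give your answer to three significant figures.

14.6 kg/d

Mass balance at the limit: 108.0·0.1300 + 6.470·Cₑ = 114.5·1.6 → Cₑ = 26.14 mg/L.
6.470 L/s = 0.006470 m³/s. Load = 0.006470 m³/s × 26.14 g/m³ × 86 400 s/d = 14.61 kg/d.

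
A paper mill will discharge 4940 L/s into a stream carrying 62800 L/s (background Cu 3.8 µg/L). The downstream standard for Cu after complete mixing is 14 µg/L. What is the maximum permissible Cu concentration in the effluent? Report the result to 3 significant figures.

144 µg/L

At the limit, (Qr·Cr + Qe·Cₑ)/(Qr + Qe) = 14:
Cₑ = (67740·14 − 62800·3.800) / 4940 = 143.7 µg/L.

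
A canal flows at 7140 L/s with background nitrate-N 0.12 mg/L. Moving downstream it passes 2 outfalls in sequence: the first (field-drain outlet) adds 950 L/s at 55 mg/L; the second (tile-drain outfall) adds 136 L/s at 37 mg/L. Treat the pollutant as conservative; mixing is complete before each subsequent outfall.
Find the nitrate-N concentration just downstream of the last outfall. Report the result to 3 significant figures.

After outfall 1: Q = 7140 + 950.0 = 8090 L/s; C = (7140·0.1200 + 950.0·55.00)/8090 = 6.564 mg/L.
After outfall 2: Q = 8090 + 136.0 = 8226 L/s; C = (8090·6.564 + 136.0·37.00)/8226 = 7.068 mg/L.

7.07 mg/L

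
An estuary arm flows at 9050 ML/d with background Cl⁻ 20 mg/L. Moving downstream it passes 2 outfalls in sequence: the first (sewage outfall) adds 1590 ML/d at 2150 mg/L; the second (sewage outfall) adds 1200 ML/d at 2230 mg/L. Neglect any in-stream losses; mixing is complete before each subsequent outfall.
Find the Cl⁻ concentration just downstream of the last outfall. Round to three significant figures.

530 mg/L

After outfall 1: Q = 9050 + 1590 = 10640 ML/d; C = (9050·20.00 + 1590·2150)/10640 = 338.3 mg/L.
After outfall 2: Q = 10640 + 1200 = 11840 ML/d; C = (10640·338.3 + 1200·2230)/11840 = 530.0 mg/L.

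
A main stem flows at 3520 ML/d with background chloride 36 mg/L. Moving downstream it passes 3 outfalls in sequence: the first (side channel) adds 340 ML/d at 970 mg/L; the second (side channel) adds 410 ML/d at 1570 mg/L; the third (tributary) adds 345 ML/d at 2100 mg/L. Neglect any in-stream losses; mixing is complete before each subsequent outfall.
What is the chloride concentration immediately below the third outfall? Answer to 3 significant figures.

395 mg/L

After outfall 1: Q = 3520 + 340.0 = 3860 ML/d; C = (3520·36.00 + 340.0·970.0)/3860 = 118.3 mg/L.
After outfall 2: Q = 3860 + 410.0 = 4270 ML/d; C = (3860·118.3 + 410.0·1570)/4270 = 257.7 mg/L.
After outfall 3: Q = 4270 + 345.0 = 4615 ML/d; C = (4270·257.7 + 345.0·2100)/4615 = 395.4 mg/L.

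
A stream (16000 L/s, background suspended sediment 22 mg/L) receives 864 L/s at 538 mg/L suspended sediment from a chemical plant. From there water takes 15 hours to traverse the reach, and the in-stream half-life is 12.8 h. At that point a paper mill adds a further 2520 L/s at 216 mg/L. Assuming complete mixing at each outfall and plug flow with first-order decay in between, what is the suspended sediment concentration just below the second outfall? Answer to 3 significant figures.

After mixing, C = (16000·22.00 + 864.0·538.0) / 16860 = 816800/16860 = 48.44 mg/L; combined flow 16860 L/s.
Half-life 12.8 h → k = ln 2 / 12.8 = 0.05415 h⁻¹ = 1.300 d⁻¹.
Decay over the reach: 48.44·exp(−kt) = 48.44·0.4438 = 21.50 mg/L.
Second outfall: C = (16860·21.50 + 2520·216.0)/19380 = 46.78 mg/L.

46.8 mg/L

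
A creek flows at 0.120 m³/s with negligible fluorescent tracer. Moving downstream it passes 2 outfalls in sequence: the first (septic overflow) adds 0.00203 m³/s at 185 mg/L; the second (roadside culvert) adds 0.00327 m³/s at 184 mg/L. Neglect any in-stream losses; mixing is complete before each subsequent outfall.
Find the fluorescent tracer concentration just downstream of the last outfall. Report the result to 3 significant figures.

After outfall 1: Q = 0.1200 + 0.002030 = 0.1220 m³/s; C = (0.1200·0 + 0.002030·185.0)/0.1220 = 3.078 mg/L.
After outfall 2: Q = 0.1220 + 0.003270 = 0.1253 m³/s; C = (0.1220·3.078 + 0.003270·184.0)/0.1253 = 7.799 mg/L.

7.80 mg/L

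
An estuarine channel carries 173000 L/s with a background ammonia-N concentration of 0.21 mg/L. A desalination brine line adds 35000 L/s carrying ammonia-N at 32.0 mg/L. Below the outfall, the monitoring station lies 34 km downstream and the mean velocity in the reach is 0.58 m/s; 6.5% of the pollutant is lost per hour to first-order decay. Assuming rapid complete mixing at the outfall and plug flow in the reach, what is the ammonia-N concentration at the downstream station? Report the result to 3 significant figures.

1.86 mg/L

Mass balance: C = (173000·0.2100 + 35000·32.00) / 208000 = 1156000/208000 = 5.559 mg/L.
Travel time t = 34·1000 / 0.58 = 58620 s = 16.28 h.
6.5%/h lost → k = −ln(1 − 0.065) = 0.06721 h⁻¹.
First-order decay: C = 5.559·exp(−k·t) = 5.559·0.3347 = 1.861 mg/L.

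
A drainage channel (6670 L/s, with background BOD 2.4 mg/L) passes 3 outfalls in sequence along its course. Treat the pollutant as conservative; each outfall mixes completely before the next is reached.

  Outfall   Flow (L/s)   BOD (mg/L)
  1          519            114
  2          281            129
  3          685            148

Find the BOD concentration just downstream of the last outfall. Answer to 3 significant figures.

26.1 mg/L

Below outfall 1: Q → 7189 L/s, C = (6670·2.400 + 519.0·114.0)/7189 = 10.46 mg/L.
Below outfall 2: Q → 7470 L/s, C = (7189·10.46 + 281.0·129.0)/7470 = 14.92 mg/L.
Below outfall 3: Q → 8155 L/s, C = (7470·14.92 + 685.0·148.0)/8155 = 26.09 mg/L.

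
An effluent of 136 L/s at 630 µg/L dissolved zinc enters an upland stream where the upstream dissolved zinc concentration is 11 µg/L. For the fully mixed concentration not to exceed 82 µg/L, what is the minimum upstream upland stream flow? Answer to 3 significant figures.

1050 L/s

Set C_mix = 82: (Q·11.00 + 136.0·630.0) / (Q + 136.0) = 82
→ Q = 136.0·(630.0 − 82)/(82 − 11.00) = 1050 L/s.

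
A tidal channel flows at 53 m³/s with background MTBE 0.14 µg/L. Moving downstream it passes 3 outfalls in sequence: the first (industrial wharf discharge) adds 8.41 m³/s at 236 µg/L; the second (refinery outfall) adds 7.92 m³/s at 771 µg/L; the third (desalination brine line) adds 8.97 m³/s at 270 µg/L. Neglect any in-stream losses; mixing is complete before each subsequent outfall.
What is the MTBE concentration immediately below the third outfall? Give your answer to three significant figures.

Outfall 1: combined Q = 61.41 m³/s; C = (53.00·0.1400 + 8.410·236.0)/61.41 = 32.44 µg/L.
Outfall 2: combined Q = 69.33 m³/s; C = (61.41·32.44 + 7.920·771.0)/69.33 = 116.8 µg/L.
Outfall 3: combined Q = 78.30 m³/s; C = (69.33·116.8 + 8.970·270.0)/78.30 = 134.4 µg/L.

134 µg/L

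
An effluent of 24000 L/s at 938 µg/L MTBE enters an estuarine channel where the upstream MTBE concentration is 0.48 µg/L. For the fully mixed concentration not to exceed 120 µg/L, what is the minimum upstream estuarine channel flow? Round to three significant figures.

164000 L/s

Set C_mix = 120: (Q·0.4800 + 24000·938.0) / (Q + 24000) = 120
→ Q = 24000·(938.0 − 120)/(120 − 0.4800) = 164300 L/s.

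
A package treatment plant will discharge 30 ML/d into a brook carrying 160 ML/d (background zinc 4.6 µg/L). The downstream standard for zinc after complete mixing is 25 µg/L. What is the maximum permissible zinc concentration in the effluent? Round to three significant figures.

At the limit, (Qr·Cr + Qe·Cₑ)/(Qr + Qe) = 25:
Cₑ = (190.0·25 − 160.0·4.600) / 30.00 = 133.8 µg/L.

134 µg/L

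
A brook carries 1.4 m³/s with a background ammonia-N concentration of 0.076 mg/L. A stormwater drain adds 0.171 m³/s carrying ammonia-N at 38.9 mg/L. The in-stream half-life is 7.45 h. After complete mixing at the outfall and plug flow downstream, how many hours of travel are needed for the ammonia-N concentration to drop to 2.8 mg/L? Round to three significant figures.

4.62 h

Mixed concentration C = ΣQC/ΣQ = (1.400·0.07600 + 0.1710·38.90) / 1.571 = 6.758/1.571 = 4.302 mg/L.
Half-life 7.45 h → k = ln 2 / 7.45 = 0.09304 h⁻¹ = 2.233 d⁻¹.
4.302·exp(−k·t) = 2.8 → t = ln(4.302/2.8)/k = 16620 s = 4.616 h.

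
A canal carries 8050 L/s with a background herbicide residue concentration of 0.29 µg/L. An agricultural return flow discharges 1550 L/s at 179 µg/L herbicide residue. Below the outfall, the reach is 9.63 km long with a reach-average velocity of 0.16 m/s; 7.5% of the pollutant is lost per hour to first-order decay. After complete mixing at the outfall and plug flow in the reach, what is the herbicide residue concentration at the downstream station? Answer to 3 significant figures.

7.92 µg/L

Mass balance: C = (8050·0.2900 + 1550·179.0) / 9600 = 279800/9600 = 29.14 µg/L.
Travel time t = 9.63·1000 / 0.16 = 60190 s = 16.72 h.
7.5%/h lost → k = −ln(1 − 0.075) = 0.07796 h⁻¹.
After decay, C = 29.14 × e^(−kt) = 29.14 × 0.2716 = 7.916 µg/L.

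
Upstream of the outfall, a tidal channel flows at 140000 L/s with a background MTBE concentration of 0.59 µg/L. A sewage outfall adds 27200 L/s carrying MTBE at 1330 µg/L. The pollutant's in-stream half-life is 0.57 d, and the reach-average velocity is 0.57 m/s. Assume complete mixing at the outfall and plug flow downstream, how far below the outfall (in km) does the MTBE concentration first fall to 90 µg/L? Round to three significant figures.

35.6 km

Flow-weighted average: C = (140000·0.5900 + 27200·1330) / 167200 = 36260000/167200 = 216.9 µg/L.
Half-life 0.57 d → k = ln 2 / 0.57 = 1.216 d⁻¹.
Set 216.9·exp(−k·t) = 90 → t = ln(216.9/90)/k = 62480 s = 17.36 h.
Distance = v·t = 0.57·62480 = 35620 m = 35.62 km.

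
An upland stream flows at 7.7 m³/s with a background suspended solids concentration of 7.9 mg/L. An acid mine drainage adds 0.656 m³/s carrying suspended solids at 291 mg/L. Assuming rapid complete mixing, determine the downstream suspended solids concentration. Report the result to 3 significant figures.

Conservation of mass: C = (7.700·7.900 + 0.6560·291.0) / 8.356 = 251.7/8.356 = 30.13 mg/L.

30.1 mg/L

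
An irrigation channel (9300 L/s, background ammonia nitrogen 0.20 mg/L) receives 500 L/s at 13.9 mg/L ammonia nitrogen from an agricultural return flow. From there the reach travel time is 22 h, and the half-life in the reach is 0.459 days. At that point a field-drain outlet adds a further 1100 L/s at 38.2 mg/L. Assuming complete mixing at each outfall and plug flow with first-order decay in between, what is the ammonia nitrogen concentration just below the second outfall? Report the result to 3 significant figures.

Flow-weighted average: C = (9300·0.2000 + 500.0·13.90) / 9800 = 8810/9800 = 0.8990 mg/L; combined flow 9800 L/s.
Half-life 0.459 d → k = ln 2 / 0.459 = 1.510 d⁻¹.
Applying C = C₀e^(−kt): 0.8990 × 0.2505 = 0.2252 mg/L.
At the second outfall, C = (9800·0.2252 + 1100·38.20) / (9800 + 1100) = 4.058 mg/L.

4.06 mg/L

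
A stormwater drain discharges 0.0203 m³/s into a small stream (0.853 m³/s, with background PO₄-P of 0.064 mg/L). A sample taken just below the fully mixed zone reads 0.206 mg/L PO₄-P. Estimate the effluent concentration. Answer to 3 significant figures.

Mass balance: 0.8530·0.06400 + 0.02030·Cₑ = 0.8733·0.2060
→ Cₑ = (0.8733·0.2060 − 0.8530·0.06400) / 0.02030 = 6.173 mg/L.

6.17 mg/L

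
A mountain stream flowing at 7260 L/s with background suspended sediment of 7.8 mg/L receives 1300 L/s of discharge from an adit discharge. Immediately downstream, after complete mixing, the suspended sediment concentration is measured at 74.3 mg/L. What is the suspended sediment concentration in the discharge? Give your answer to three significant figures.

446 mg/L

Mass balance: 7260·7.800 + 1300·Cₑ = 8560·74.30
→ Cₑ = (8560·74.30 − 7260·7.800) / 1300 = 445.7 mg/L.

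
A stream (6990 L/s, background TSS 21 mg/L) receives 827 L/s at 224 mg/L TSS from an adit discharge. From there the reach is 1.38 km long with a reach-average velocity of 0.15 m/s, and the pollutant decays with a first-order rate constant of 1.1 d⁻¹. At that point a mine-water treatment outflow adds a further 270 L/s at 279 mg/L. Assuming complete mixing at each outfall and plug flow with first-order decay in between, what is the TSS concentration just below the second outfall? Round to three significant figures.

45.8 mg/L

Conservation of mass: C = (6990·21.00 + 827.0·224.0) / 7817 = 332000/7817 = 42.48 mg/L; combined flow 7817 L/s.
Travel time t = 1.38·1000 / 0.15 = 9200 s = 2.556 h.
After decay, C = 42.48 × e^(−kt) = 42.48 × 0.8895 = 37.78 mg/L.
Second outfall: C = (7817·37.78 + 270.0·279.0)/8087 = 45.84 mg/L.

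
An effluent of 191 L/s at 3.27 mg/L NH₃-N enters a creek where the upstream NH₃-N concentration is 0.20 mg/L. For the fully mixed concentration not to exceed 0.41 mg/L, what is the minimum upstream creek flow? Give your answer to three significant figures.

2600 L/s

Set C_mix = 0.41: (Q·0.2000 + 191.0·3.270) / (Q + 191.0) = 0.41
→ Q = 191.0·(3.270 − 0.41)/(0.41 − 0.2000) = 2601 L/s.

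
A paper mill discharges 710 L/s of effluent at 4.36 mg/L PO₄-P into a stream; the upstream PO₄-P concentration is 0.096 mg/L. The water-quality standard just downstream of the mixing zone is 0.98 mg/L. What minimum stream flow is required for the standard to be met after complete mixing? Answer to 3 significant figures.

2710 L/s

Set C_mix = 0.98: (Q·0.09600 + 710.0·4.360) / (Q + 710.0) = 0.98
→ Q = 710.0·(4.360 − 0.98)/(0.98 − 0.09600) = 2715 L/s.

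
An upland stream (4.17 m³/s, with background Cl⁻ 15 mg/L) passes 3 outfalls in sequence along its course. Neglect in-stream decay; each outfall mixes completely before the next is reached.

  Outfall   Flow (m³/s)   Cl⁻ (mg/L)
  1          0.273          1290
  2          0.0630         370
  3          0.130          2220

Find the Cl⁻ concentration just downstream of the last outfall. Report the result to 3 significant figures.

Outfall 1: combined Q = 4.443 m³/s; C = (4.170·15.00 + 0.2730·1290)/4.443 = 93.34 mg/L.
Outfall 2: combined Q = 4.506 m³/s; C = (4.443·93.34 + 0.06300·370.0)/4.506 = 97.21 mg/L.
Outfall 3: combined Q = 4.636 m³/s; C = (4.506·97.21 + 0.1300·2220)/4.636 = 156.7 mg/L.

157 mg/L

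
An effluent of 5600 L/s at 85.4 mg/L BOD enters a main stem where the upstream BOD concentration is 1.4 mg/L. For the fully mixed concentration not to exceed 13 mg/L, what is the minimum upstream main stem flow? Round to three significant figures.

Set C_mix = 13: (Q·1.400 + 5600·85.40) / (Q + 5600) = 13
→ Q = 5600·(85.40 − 13)/(13 − 1.400) = 34950 L/s.

35000 L/s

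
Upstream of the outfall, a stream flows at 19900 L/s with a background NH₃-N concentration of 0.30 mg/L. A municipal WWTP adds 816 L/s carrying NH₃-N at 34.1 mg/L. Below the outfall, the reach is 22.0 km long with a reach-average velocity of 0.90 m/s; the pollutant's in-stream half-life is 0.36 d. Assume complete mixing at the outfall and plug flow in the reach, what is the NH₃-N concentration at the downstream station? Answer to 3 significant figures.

Flow-weighted average: C = (19900·0.3000 + 816.0·34.10) / 20720 = 33800/20720 = 1.631 mg/L.
Travel time t = 22.0·1000 / 0.90 = 24440 s = 6.790 h.
Half-life 0.36 d → k = ln 2 / 0.36 = 1.925 d⁻¹.
Decay over the reach: 1.631·exp(−kt) = 1.631·0.5800 = 0.9462 mg/L.

0.946 mg/L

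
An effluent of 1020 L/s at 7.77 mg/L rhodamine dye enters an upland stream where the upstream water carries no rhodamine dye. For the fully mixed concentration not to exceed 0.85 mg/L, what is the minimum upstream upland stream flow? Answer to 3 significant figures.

8300 L/s

Set C_mix = 0.85: (Q·0 + 1020·7.770) / (Q + 1020) = 0.85
→ Q = 1020·(7.770 − 0.85)/(0.85 − 0) = 8304 L/s.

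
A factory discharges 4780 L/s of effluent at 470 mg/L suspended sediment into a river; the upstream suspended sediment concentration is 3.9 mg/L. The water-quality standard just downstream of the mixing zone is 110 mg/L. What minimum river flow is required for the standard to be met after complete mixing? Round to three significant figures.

Set C_mix = 110: (Q·3.900 + 4780·470.0) / (Q + 4780) = 110
→ Q = 4780·(470.0 − 110)/(110 − 3.900) = 16220 L/s.

16200 L/s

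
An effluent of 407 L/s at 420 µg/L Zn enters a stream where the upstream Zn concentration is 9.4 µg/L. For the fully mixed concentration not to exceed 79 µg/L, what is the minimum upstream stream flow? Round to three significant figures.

Set C_mix = 79: (Q·9.400 + 407.0·420.0) / (Q + 407.0) = 79
→ Q = 407.0·(420.0 − 79)/(79 − 9.400) = 1994 L/s.

1990 L/s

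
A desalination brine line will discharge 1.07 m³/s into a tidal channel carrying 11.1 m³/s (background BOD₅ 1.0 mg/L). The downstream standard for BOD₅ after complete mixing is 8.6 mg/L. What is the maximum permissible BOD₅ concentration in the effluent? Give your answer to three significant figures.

At the limit, (Qr·Cr + Qe·Cₑ)/(Qr + Qe) = 8.6:
Cₑ = (12.17·8.6 − 11.10·1.000) / 1.070 = 87.44 mg/L.

87.4 mg/L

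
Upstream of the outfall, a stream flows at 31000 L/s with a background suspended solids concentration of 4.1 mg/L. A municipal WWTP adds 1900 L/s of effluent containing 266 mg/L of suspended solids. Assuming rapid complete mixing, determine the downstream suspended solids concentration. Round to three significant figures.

19.2 mg/L

Flow-weighted average: C = (31000·4.100 + 1900·266.0) / 32900 = 632500/32900 = 19.22 mg/L.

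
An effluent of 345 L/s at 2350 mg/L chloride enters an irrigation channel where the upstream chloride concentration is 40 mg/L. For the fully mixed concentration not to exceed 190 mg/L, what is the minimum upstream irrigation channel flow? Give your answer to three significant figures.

Set C_mix = 190: (Q·40.00 + 345.0·2350) / (Q + 345.0) = 190
→ Q = 345.0·(2350 − 190)/(190 − 40.00) = 4968 L/s.

4970 L/s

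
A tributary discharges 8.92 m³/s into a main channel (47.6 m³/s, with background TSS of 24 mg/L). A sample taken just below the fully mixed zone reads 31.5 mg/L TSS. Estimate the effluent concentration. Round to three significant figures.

71.5 mg/L

Mass balance: 47.60·24.00 + 8.920·Cₑ = 56.52·31.50
→ Cₑ = (56.52·31.50 − 47.60·24.00) / 8.920 = 71.52 mg/L.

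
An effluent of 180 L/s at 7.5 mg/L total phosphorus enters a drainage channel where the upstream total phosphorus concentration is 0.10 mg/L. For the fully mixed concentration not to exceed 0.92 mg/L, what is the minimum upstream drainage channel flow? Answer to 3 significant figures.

Set C_mix = 0.92: (Q·0.1000 + 180.0·7.500) / (Q + 180.0) = 0.92
→ Q = 180.0·(7.500 − 0.92)/(0.92 − 0.1000) = 1444 L/s.

1440 L/s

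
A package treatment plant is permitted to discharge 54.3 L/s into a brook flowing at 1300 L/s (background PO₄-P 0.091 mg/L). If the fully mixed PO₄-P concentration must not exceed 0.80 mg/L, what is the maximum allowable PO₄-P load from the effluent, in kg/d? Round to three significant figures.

Mass balance at the limit: 1300·0.09100 + 54.30·Cₑ = 1354·0.80 → Cₑ = 17.77 mg/L.
54.30 L/s = 0.05430 m³/s. Load = 0.05430 m³/s × 17.77 g/m³ × 86 400 s/d = 83.39 kg/d.

83.4 kg/d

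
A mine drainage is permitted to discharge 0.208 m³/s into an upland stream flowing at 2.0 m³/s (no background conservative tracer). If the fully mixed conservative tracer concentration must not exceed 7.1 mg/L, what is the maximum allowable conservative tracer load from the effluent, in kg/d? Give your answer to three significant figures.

1350 kg/d

Mass balance at the limit: 2.000·0 + 0.2080·Cₑ = 2.208·7.1 → Cₑ = 75.37 mg/L.
Load = 0.2080 m³/s × 75.37 g/m³ × 86 400 s/d = 1354 kg/d.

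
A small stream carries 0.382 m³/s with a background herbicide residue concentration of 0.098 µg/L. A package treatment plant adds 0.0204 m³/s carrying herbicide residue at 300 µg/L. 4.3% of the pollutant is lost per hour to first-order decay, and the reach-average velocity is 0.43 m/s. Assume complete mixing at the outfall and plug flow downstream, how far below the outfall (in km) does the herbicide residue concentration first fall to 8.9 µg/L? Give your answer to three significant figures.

Mixed concentration C = ΣQC/ΣQ = (0.3820·0.09800 + 0.02040·300.0) / 0.4024 = 6.157/0.4024 = 15.30 µg/L.
4.3%/h lost → k = −ln(1 − 0.043) = 0.04395 h⁻¹.
Set 15.30·exp(−k·t) = 8.9 → t = ln(15.30/8.9)/k = 44390 s = 12.33 h.
Distance = v·t = 0.43·44390 = 19090 m = 19.09 km.

19.1 km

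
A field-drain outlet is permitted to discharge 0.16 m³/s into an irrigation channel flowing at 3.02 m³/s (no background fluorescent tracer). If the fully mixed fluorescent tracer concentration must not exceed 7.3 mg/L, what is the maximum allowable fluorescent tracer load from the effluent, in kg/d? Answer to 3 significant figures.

2010 kg/d

Mass balance at the limit: 3.020·0 + 0.1600·Cₑ = 3.180·7.3 → Cₑ = 145.1 mg/L.
Load = 0.1600 m³/s × 145.1 g/m³ × 86 400 s/d = 2006 kg/d.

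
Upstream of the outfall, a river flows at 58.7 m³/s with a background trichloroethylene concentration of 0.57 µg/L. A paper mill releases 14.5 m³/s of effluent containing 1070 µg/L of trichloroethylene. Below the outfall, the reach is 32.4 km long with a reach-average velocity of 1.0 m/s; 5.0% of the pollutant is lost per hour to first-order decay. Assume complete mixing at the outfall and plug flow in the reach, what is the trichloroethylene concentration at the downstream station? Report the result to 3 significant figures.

Conservation of mass: C = (58.70·0.5700 + 14.50·1070) / 73.20 = 15550/73.20 = 212.4 µg/L.
Travel time t = 32.4·1000 / 1.0 = 32400 s = 9.000 h.
5.0%/h lost → k = −ln(1 − 0.05) = 0.05129 h⁻¹.
After decay, C = 212.4 × e^(−kt) = 212.4 × 0.6302 = 133.9 µg/L.

134 µg/L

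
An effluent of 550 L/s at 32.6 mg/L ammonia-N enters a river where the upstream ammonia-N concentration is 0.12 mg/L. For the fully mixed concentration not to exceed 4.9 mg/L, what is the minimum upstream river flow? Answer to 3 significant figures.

Set C_mix = 4.9: (Q·0.1200 + 550.0·32.60) / (Q + 550.0) = 4.9
→ Q = 550.0·(32.60 − 4.9)/(4.9 − 0.1200) = 3187 L/s.

3190 L/s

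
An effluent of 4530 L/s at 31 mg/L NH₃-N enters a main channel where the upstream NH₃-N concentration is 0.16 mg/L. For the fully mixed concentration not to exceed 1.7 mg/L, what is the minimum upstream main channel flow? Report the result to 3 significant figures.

Set C_mix = 1.7: (Q·0.1600 + 4530·31.00) / (Q + 4530) = 1.7
→ Q = 4530·(31.00 − 1.7)/(1.7 − 0.1600) = 86190 L/s.

86200 L/s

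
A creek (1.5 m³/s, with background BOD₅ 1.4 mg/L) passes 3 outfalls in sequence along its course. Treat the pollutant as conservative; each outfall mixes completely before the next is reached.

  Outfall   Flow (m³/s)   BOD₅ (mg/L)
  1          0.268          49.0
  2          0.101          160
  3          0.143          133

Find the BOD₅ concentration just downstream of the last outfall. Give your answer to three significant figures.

25.1 mg/L

After outfall 1: Q = 1.500 + 0.2680 = 1.768 m³/s; C = (1.500·1.400 + 0.2680·49.00)/1.768 = 8.615 mg/L.
After outfall 2: Q = 1.768 + 0.1010 = 1.869 m³/s; C = (1.768·8.615 + 0.1010·160.0)/1.869 = 16.80 mg/L.
After outfall 3: Q = 1.869 + 0.1430 = 2.012 m³/s; C = (1.869·16.80 + 0.1430·133.0)/2.012 = 25.06 mg/L.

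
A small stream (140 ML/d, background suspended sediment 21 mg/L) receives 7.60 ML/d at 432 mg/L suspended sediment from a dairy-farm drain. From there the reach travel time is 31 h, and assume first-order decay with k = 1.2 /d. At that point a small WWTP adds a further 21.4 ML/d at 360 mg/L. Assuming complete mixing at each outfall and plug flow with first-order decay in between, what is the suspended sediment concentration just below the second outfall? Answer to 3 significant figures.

53.4 mg/L

Mass balance: C = (140.0·21.00 + 7.600·432.0) / 147.6 = 6223/147.6 = 42.16 mg/L; combined flow 147.6 ML/d.
First-order decay: C = 42.16·exp(−k·t) = 42.16·0.2122 = 8.949 mg/L.
Second outfall: C = (147.6·8.949 + 21.40·360.0)/169.0 = 53.40 mg/L.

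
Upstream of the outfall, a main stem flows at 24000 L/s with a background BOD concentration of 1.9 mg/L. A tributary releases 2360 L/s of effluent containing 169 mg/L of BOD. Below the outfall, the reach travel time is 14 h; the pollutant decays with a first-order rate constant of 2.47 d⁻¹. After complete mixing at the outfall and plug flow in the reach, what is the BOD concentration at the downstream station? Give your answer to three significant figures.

Flow-weighted average: C = (24000·1.900 + 2360·169.0) / 26360 = 444400/26360 = 16.86 mg/L.
After decay, C = 16.86 × e^(−kt) = 16.86 × 0.2367 = 3.991 mg/L.

3.99 mg/L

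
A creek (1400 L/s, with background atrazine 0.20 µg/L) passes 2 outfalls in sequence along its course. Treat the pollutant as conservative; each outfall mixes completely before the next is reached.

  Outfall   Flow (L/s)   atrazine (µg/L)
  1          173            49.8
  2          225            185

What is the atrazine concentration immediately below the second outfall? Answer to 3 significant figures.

28.1 µg/L

Below outfall 1: Q → 1573 L/s, C = (1400·0.2000 + 173.0·49.80)/1573 = 5.655 µg/L.
Below outfall 2: Q → 1798 L/s, C = (1573·5.655 + 225.0·185.0)/1798 = 28.10 µg/L.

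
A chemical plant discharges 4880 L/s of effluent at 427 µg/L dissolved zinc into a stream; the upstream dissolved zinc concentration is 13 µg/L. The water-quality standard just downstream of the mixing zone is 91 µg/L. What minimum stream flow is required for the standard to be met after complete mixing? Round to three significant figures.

21000 L/s

Set C_mix = 91: (Q·13.00 + 4880·427.0) / (Q + 4880) = 91
→ Q = 4880·(427.0 − 91)/(91 − 13.00) = 21020 L/s.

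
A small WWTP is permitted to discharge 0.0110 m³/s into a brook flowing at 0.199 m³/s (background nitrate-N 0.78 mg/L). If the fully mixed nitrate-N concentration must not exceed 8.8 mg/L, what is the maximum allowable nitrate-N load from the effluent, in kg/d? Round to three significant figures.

Mass balance at the limit: 0.1990·0.7800 + 0.01100·Cₑ = 0.2100·8.8 → Cₑ = 153.9 mg/L.
Load = 0.01100 m³/s × 153.9 g/m³ × 86 400 s/d = 146.3 kg/d.

146 kg/d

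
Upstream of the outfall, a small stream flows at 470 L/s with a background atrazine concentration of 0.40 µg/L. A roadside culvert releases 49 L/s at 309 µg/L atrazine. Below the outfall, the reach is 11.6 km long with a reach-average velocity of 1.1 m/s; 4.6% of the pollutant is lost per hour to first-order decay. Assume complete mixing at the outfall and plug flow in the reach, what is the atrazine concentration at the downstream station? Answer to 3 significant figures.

Mixed concentration C = ΣQC/ΣQ = (470.0·0.4000 + 49.00·309.0) / 519.0 = 15330/519.0 = 29.54 µg/L.
Travel time t = 11.6·1000 / 1.1 = 10550 s = 2.929 h.
4.6%/h lost → k = −ln(1 − 0.046) = 0.04709 h⁻¹.
Decay over the reach: 29.54·exp(−kt) = 29.54·0.8711 = 25.73 µg/L.

25.7 µg/L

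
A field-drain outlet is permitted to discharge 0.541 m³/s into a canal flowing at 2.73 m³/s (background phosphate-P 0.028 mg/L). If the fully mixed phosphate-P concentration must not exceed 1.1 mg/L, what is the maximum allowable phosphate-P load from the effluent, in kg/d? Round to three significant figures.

304 kg/d

Mass balance at the limit: 2.730·0.02800 + 0.5410·Cₑ = 3.271·1.1 → Cₑ = 6.510 mg/L.
Load = 0.5410 m³/s × 6.510 g/m³ × 86 400 s/d = 304.3 kg/d.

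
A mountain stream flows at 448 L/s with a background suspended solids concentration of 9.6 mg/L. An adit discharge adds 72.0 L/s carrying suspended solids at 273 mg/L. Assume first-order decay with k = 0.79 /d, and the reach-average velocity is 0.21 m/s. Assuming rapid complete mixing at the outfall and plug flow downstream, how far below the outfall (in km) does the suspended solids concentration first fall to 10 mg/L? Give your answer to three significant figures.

Mixed concentration C = ΣQC/ΣQ = (448.0·9.600 + 72.00·273.0) / 520.0 = 23960/520.0 = 46.07 mg/L.
Set 46.07·exp(−k·t) = 10 → t = ln(46.07/10)/k = 167100 s = 46.41 h.
Distance = v·t = 0.21·167100 = 35080 m = 35.08 km.

35.1 km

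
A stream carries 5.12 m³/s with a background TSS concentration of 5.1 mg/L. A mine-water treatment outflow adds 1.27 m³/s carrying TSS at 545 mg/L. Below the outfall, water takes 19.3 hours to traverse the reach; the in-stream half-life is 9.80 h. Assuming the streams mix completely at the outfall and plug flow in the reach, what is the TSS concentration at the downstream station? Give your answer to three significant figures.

After mixing, C = (5.120·5.100 + 1.270·545.0) / 6.390 = 718.3/6.390 = 112.4 mg/L.
Half-life 9.80 h → k = ln 2 / 9.80 = 0.07073 h⁻¹ = 1.698 d⁻¹.
After decay, C = 112.4 × e^(−kt) = 112.4 × 0.2554 = 28.70 mg/L.

28.7 mg/L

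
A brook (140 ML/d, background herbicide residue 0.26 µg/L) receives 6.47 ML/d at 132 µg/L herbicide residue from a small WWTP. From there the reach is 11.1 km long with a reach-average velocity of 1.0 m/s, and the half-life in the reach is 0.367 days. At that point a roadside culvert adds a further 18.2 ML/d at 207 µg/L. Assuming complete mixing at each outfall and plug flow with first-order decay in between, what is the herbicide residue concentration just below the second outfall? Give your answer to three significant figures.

Conservation of mass: C = (140.0·0.2600 + 6.470·132.0) / 146.5 = 890.4/146.5 = 6.079 µg/L; combined flow 146.5 ML/d.
Travel time t = 11.1·1000 / 1.0 = 11100 s = 3.083 h.
Half-life 0.367 d → k = ln 2 / 0.367 = 1.889 d⁻¹.
First-order decay: C = 6.079·exp(−k·t) = 6.079·0.7846 = 4.770 µg/L.
Second outfall: C = (146.5·4.770 + 18.20·207.0)/164.7 = 27.12 µg/L.

27.1 µg/L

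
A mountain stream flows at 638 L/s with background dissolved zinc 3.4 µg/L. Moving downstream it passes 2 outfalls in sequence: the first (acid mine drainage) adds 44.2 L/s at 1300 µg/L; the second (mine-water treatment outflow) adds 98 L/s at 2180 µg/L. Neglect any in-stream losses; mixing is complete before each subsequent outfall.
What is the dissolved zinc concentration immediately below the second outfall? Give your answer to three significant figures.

350 µg/L

Outfall 1: combined Q = 682.2 L/s; C = (638.0·3.400 + 44.20·1300)/682.2 = 87.41 µg/L.
Outfall 2: combined Q = 780.2 L/s; C = (682.2·87.41 + 98.00·2180)/780.2 = 350.3 µg/L.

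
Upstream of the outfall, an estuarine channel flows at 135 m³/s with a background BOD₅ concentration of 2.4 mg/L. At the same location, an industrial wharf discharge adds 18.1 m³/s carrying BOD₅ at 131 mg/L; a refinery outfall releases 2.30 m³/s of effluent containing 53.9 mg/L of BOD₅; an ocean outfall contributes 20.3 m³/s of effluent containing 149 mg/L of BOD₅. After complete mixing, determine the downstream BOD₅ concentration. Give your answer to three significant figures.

Conservation of mass: C = (135.0·2.400 + 18.10·131.0 + 2.300·53.90 + 20.30·149.0) / 175.7 = 5844/175.7 = 33.26 mg/L.

33.3 mg/L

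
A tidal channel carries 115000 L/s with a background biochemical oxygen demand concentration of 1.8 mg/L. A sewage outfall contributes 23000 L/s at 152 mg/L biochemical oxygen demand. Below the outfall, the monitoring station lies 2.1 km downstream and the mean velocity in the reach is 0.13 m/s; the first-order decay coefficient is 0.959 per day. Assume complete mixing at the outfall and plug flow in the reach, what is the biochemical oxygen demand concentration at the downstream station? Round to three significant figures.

22.4 mg/L

Flow-weighted average: C = (115000·1.800 + 23000·152.0) / 138000 = 3703000/138000 = 26.83 mg/L.
Travel time t = 2.1·1000 / 0.13 = 16150 s = 4.487 h.
Applying C = C₀e^(−kt): 26.83 × 0.8359 = 22.43 mg/L.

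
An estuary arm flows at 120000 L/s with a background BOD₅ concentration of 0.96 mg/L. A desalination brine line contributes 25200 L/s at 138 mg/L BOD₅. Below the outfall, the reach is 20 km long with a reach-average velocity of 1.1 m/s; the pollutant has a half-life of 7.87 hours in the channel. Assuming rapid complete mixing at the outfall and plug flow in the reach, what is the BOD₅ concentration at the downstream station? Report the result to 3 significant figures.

Flow-weighted average: C = (120000·0.9600 + 25200·138.0) / 145200 = 3593000/145200 = 24.74 mg/L.
Travel time t = 20·1000 / 1.1 = 18180 s = 5.051 h.
Half-life 7.87 h → k = ln 2 / 7.87 = 0.08807 h⁻¹ = 2.114 d⁻¹.
Applying C = C₀e^(−kt): 24.74 × 0.6409 = 15.86 mg/L.

15.9 mg/L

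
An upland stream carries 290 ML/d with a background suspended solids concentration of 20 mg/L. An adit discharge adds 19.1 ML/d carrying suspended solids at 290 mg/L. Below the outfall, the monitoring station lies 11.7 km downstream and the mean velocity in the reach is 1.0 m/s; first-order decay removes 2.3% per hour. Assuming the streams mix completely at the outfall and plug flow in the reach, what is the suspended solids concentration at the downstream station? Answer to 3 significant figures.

Mass balance: C = (290.0·20.00 + 19.10·290.0) / 309.1 = 11340/309.1 = 36.68 mg/L.
Travel time t = 11.7·1000 / 1.0 = 11700 s = 3.250 h.
2.3%/h lost → k = −ln(1 − 0.023) = 0.02327 h⁻¹.
Decay over the reach: 36.68·exp(−kt) = 36.68·0.9272 = 34.01 mg/L.

34.0 mg/L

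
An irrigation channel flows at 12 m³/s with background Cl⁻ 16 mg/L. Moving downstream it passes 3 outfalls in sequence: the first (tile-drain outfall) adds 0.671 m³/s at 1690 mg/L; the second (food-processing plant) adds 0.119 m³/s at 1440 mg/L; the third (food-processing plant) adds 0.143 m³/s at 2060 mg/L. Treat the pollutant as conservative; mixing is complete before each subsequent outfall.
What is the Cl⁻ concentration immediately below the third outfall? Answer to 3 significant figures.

Below outfall 1: Q → 12.67 m³/s, C = (12.00·16.00 + 0.6710·1690)/12.67 = 104.6 mg/L.
Below outfall 2: Q → 12.79 m³/s, C = (12.67·104.6 + 0.1190·1440)/12.79 = 117.1 mg/L.
Below outfall 3: Q → 12.93 m³/s, C = (12.79·117.1 + 0.1430·2060)/12.93 = 138.6 mg/L.

139 mg/L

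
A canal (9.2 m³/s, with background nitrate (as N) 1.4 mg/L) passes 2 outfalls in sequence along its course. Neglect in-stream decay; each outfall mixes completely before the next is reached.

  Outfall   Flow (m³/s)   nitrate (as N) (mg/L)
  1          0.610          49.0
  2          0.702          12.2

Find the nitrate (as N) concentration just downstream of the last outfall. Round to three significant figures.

4.88 mg/L

After outfall 1: Q = 9.200 + 0.6100 = 9.810 m³/s; C = (9.200·1.400 + 0.6100·49.00)/9.810 = 4.360 mg/L.
After outfall 2: Q = 9.810 + 0.7020 = 10.51 m³/s; C = (9.810·4.360 + 0.7020·12.20)/10.51 = 4.883 mg/L.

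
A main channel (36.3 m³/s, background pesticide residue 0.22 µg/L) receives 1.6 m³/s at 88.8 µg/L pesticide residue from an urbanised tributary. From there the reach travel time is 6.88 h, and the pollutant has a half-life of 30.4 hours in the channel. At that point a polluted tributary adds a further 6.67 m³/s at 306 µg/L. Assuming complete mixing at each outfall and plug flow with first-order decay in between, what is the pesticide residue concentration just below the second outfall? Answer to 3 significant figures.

48.7 µg/L

Conservation of mass: C = (36.30·0.2200 + 1.600·88.80) / 37.90 = 150.1/37.90 = 3.960 µg/L; combined flow 37.90 m³/s.
Half-life 30.4 h → k = ln 2 / 30.4 = 0.02280 h⁻¹ = 0.5472 d⁻¹.
Decay over the reach: 3.960·exp(−kt) = 3.960·0.8548 = 3.385 µg/L.
Second outfall: C = (37.90·3.385 + 6.670·306.0)/44.57 = 48.67 µg/L.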